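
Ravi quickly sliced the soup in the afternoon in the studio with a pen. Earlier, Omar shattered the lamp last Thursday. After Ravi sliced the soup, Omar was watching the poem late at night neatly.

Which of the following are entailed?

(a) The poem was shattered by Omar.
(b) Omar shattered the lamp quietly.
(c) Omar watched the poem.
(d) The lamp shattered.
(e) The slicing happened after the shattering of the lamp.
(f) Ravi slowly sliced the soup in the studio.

(c), (d), (e)

(a) Not entailed — Omar shattered the lamp, not the poem; the poem belongs to the watching event.
(b) Not entailed — 'quietly' adds information not in the original event.
(c) Entailed — 'watch' is an activity; 'was watching' entails that some watching happened, so 'watched' holds.
(d) Entailed — 'Omar shattered the lamp' is causative; it entails the inchoative 'the lamp shattered'.
(e) Entailed — the narrative places the shattering before the slicing.
(f) Not entailed — 'slowly' adds a manner not in (and inconsistent with) the original.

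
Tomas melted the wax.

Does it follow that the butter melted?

Nothing is said about any butter; only the wax is affected.

no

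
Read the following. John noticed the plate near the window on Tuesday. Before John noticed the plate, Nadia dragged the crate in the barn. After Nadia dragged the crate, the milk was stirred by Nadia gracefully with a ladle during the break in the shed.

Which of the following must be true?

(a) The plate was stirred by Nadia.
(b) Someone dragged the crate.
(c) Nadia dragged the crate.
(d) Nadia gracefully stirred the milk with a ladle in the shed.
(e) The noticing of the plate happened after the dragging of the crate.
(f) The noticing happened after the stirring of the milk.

(a) Not entailed — Nadia stirred the milk, not the plate; the plate belongs to the noticing event.
(b) Entailed — dropping 'in the barn' and generalizing the agent leaves a sub-description the original still satisfies.
(c) Entailed — this follows by dropping conjuncts from the dragging event's description.
(d) Entailed — dropping 'during the break' leaves a sub-description the original still satisfies.
(e) Entailed — the narrative places the dragging before the noticing.
(f) Not entailed — the narrative doesn't order the stirring relative to the noticing.

(b), (c), (d), (e)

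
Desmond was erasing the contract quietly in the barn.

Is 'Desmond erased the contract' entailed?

no

'was erasing' is progressive; for an accomplishment like 'erase the contract', it doesn't entail completion.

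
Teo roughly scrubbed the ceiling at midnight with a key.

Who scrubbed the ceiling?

Teo

'Teo' marks the agent of the scrubbing event.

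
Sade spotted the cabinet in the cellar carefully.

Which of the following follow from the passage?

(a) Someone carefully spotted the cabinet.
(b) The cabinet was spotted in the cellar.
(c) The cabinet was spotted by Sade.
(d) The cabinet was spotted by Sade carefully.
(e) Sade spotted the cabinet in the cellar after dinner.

(a), (b), (c), (d)

(a) Entailed — this follows by dropping conjuncts from the spotting event's description.
(b) Entailed — the original entails any weakening of itself; this just drops 'carefully' and generalizes the agent.
(c) Entailed — every conjunct here is already in the original spotting event.
(d) Entailed — dropping 'in the cellar' leaves a sub-description the original still satisfies.
(e) Not entailed — 'after dinner' adds information not in the original event.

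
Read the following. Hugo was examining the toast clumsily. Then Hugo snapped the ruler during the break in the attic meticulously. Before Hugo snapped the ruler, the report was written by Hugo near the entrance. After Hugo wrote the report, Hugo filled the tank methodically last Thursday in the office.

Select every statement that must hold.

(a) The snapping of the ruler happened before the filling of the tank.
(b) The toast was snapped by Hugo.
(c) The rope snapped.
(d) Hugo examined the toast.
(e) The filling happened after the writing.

(d), (e)

(a) Not entailed — the narrative doesn't order the snapping relative to the filling.
(b) Not entailed — Hugo snapped the ruler, not the toast; the toast belongs to the examining event.
(c) Not entailed — the ruler is what snapped, not the rope.
(d) Entailed — 'examine' is an activity; 'was examining' entails that some examining happened, so 'examined' holds.
(e) Entailed — the narrative places the writing before the filling.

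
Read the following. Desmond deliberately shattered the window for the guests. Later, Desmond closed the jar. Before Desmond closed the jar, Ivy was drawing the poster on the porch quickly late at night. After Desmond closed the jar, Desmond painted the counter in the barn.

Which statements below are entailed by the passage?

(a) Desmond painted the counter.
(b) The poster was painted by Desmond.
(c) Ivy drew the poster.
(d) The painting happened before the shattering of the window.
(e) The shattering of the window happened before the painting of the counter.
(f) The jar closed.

(a) Entailed — the original entails any weakening of itself; this just drops 'in the barn'.
(b) Not entailed — Desmond painted the counter, not the poster; the poster belongs to the drawing event.
(c) Not entailed — 'was drawing' is progressive on an accomplishment; it does not entail the completed 'drew'.
(d) Not entailed — the narrative places the shattering before the painting, not after.
(e) Entailed — the narrative places the shattering before the painting.
(f) Entailed — 'Desmond closed the jar' is causative; it entails the inchoative 'the jar closed'.

(a), (e), (f)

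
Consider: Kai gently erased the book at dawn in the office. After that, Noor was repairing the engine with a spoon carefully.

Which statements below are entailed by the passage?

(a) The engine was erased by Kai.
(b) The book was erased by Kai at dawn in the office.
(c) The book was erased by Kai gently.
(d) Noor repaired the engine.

(a) Not entailed — Kai erased the book, not the engine; the engine belongs to the repairing event.
(b) Entailed — this follows by dropping conjuncts from the erasing event's description.
(c) Entailed — this follows by dropping conjuncts from the erasing event's description.
(d) Not entailed — 'was repairing' is progressive on an accomplishment; it does not entail the completed 'repaired'.

(b), (c)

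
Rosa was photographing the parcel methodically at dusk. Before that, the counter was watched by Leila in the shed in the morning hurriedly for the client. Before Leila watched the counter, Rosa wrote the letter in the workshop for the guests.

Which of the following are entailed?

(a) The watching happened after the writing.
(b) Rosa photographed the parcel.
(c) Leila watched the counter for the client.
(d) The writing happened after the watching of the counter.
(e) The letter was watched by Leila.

(a) Entailed — the narrative places the writing before the watching.
(b) Not entailed — 'was photographing' is progressive on an accomplishment; it does not entail the completed 'photographed'.
(c) Entailed — dropping 'in the morning', 'in the shed', 'hurriedly' leaves a sub-description the original still satisfies.
(d) Not entailed — the narrative places the writing before the watching, not after.
(e) Not entailed — Leila watched the counter, not the letter; the letter belongs to the writing event.

(a), (c)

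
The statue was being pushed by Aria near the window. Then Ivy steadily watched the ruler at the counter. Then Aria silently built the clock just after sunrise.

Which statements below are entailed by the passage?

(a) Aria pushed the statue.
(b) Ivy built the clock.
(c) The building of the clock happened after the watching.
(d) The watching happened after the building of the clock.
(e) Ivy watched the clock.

(a), (c)

(a) Entailed — 'push' is an activity; 'was pushing' entails that some pushing happened, so 'pushed' holds.
(b) Not entailed — the passage has Aria building the clock, not Ivy.
(c) Entailed — the narrative places the watching before the building.
(d) Not entailed — the narrative places the watching before the building, not after.
(e) Not entailed — Ivy watched the ruler, not the clock; the clock belongs to the building event.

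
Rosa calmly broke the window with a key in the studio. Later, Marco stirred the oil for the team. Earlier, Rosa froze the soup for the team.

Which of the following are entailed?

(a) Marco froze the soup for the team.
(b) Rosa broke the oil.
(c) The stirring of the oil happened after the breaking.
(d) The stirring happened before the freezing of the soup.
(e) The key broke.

(c)

(a) Not entailed — the passage has Rosa freezing the soup, not Marco.
(b) Not entailed — Rosa broke the window, not the oil; the oil belongs to the stirring event.
(c) Entailed — the narrative places the breaking before the stirring.
(d) Not entailed — the narrative places the freezing before the stirring, not after.
(e) Not entailed — the window is what broke, not the key.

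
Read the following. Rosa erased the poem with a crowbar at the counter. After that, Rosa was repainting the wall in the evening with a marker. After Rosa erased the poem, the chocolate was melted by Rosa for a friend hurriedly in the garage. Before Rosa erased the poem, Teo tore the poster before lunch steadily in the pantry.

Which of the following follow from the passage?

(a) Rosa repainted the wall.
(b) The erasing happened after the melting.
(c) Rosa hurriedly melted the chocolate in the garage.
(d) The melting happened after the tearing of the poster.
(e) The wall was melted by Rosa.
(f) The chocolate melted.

(c), (d), (f)

(a) Not entailed — 'was repainting' is progressive on an accomplishment; it does not entail the completed 'repainted'.
(b) Not entailed — the narrative places the erasing before the melting, not after.
(c) Entailed — every conjunct here is already in the original melting event.
(d) Entailed — the narrative places the tearing before the melting.
(e) Not entailed — Rosa melted the chocolate, not the wall; the wall belongs to the repainting event.
(f) Entailed — 'Rosa melted the chocolate' is causative; it entails the inchoative 'the chocolate melted'.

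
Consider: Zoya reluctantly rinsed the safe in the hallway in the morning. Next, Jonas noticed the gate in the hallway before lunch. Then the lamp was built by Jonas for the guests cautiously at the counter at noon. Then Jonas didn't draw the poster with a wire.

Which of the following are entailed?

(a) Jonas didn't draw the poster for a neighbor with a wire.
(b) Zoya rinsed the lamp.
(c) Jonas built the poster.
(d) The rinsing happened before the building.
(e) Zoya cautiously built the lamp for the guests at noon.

(a) Entailed — under negation, adding a further restriction is entailed: if no such drawing event occurred, none occurred for a neighbor either.
(b) Not entailed — Zoya rinsed the safe, not the lamp; the lamp belongs to the building event.
(c) Not entailed — Jonas built the lamp, not the poster; the poster belongs to the drawing event.
(d) Entailed — the narrative places the rinsing before the building.
(e) Not entailed — the passage has Jonas building the lamp, not Zoya.

(a), (d)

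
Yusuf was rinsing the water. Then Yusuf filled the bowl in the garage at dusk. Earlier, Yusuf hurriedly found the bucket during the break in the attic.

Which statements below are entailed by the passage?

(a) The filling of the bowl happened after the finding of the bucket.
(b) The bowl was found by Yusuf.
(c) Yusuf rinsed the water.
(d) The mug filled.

(a), (c)

(a) Entailed — the narrative places the finding before the filling.
(b) Not entailed — Yusuf found the bucket, not the bowl; the bowl belongs to the filling event.
(c) Entailed — 'rinse' is an activity; 'was rinsing' entails that some rinsing happened, so 'rinsed' holds.
(d) Not entailed — the bowl is what filled, not the mug.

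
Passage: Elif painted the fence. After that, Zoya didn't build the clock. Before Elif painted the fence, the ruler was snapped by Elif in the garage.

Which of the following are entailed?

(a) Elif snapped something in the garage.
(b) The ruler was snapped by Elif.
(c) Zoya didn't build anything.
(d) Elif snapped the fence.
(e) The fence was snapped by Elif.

(a), (b)

(a) Entailed — this follows by dropping conjuncts from the snapping event's description.
(b) Entailed — every conjunct here is already in the original snapping event.
(c) Not entailed — the original only denies this specific event; Zoya may have built something else.
(d) Not entailed — Elif snapped the ruler, not the fence; the fence belongs to the painting event.
(e) Not entailed — Elif snapped the ruler, not the fence; the fence belongs to the painting event.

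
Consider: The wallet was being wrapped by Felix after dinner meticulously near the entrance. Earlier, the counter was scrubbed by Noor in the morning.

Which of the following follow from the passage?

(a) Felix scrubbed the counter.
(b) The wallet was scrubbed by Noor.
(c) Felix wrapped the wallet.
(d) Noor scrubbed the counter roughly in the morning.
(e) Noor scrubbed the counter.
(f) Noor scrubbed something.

(e), (f)

(a) Not entailed — the passage has Noor scrubbing the counter, not Felix.
(b) Not entailed — Noor scrubbed the counter, not the wallet; the wallet belongs to the wrapping event.
(c) Not entailed — 'was wrapping' is progressive on an accomplishment; it does not entail the completed 'wrapped'.
(d) Not entailed — 'roughly' adds information not in the original event.
(e) Entailed — this follows by dropping conjuncts from the scrubbing event's description.
(f) Entailed — this follows by dropping conjuncts from the scrubbing event's description.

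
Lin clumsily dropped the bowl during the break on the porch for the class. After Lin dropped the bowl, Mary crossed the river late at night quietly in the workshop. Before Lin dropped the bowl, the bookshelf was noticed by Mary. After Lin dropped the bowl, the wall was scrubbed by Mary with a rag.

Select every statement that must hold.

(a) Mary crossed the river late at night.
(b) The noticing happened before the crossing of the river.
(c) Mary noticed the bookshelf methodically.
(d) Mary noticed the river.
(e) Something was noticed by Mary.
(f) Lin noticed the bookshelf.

(a) Entailed — dropping 'in the workshop', 'quietly' leaves a sub-description the original still satisfies.
(b) Entailed — the narrative places the noticing before the crossing.
(c) Not entailed — 'methodically' adds information not in the original event.
(d) Not entailed — Mary noticed the bookshelf, not the river; the river belongs to the crossing event.
(e) Entailed — this follows by dropping conjuncts from the noticing event's description.
(f) Not entailed — the passage has Mary noticing the bookshelf, not Lin.

(a), (b), (e)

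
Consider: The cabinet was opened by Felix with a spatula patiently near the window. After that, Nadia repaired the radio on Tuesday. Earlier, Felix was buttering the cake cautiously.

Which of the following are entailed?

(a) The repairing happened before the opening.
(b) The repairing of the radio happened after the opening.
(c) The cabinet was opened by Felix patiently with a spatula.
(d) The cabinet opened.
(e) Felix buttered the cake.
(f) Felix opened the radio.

(b), (c), (d)

(a) Not entailed — the narrative places the opening before the repairing, not after.
(b) Entailed — the narrative places the opening before the repairing.
(c) Entailed — every conjunct here is already in the original opening event.
(d) Entailed — 'Felix opened the cabinet' is causative; it entails the inchoative 'the cabinet opened'.
(e) Not entailed — 'was buttering' is progressive on an accomplishment; it does not entail the completed 'buttered'.
(f) Not entailed — Felix opened the cabinet, not the radio; the radio belongs to the repairing event.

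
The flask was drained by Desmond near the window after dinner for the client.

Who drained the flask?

Desmond

'Desmond' marks the agent of the draining event.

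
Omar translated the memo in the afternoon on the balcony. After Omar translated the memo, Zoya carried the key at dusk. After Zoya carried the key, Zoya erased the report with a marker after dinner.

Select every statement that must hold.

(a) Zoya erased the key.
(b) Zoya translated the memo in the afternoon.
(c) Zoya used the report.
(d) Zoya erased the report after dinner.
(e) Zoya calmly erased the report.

(a) Not entailed — Zoya erased the report, not the key; the key belongs to the carrying event.
(b) Not entailed — the passage has Omar translating the memo, not Zoya.
(c) Not entailed — the report is the patient, not an instrument — Zoya used a marker.
(d) Entailed — dropping 'with a marker' leaves a sub-description the original still satisfies.
(e) Not entailed — 'calmly' adds information not in the original event.

(d)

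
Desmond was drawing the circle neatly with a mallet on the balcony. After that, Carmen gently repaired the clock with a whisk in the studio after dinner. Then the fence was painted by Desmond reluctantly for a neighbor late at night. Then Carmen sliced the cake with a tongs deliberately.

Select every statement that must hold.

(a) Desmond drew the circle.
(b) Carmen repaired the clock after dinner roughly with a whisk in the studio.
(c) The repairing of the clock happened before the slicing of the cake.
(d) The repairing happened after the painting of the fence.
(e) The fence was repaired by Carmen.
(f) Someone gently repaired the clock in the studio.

(c), (f)

(a) Not entailed — 'was drawing' is progressive on an accomplishment; it does not entail the completed 'drew'.
(b) Not entailed — 'roughly' adds a manner not in (and inconsistent with) the original.
(c) Entailed — the narrative places the repairing before the slicing.
(d) Not entailed — the narrative places the repairing before the painting, not after.
(e) Not entailed — Carmen repaired the clock, not the fence; the fence belongs to the painting event.
(f) Entailed — the original entails any weakening of itself; this just drops 'after dinner', 'with a whisk' and generalizes the agent.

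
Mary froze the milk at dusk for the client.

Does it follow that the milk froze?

yes

'Mary froze the milk' is the causative; it entails the inchoative 'the milk froze'.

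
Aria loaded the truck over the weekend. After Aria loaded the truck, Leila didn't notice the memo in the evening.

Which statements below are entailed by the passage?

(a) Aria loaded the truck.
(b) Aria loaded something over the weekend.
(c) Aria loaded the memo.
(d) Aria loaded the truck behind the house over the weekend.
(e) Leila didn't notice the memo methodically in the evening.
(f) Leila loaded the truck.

(a) Entailed — every conjunct here is already in the original loading event.
(b) Entailed — this follows by dropping conjuncts from the loading event's description.
(c) Not entailed — Aria loaded the truck, not the memo; the memo belongs to the noticing event.
(d) Not entailed — 'behind the house' adds information not in the original event.
(e) Entailed — under negation, adding a further restriction is entailed: if no such noticing event occurred, none occurred methodically either.
(f) Not entailed — the passage has Aria loading the truck, not Leila.

(a), (b), (e)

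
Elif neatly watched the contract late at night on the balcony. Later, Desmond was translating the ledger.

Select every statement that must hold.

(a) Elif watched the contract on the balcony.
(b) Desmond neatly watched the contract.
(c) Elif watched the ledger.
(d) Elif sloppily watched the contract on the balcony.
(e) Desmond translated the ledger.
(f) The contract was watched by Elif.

(a) Entailed — this follows by dropping conjuncts from the watching event's description.
(b) Not entailed — the passage has Elif watching the contract, not Desmond.
(c) Not entailed — Elif watched the contract, not the ledger; the ledger belongs to the translating event.
(d) Not entailed — 'sloppily' adds a manner not in (and inconsistent with) the original.
(e) Not entailed — 'was translating' is progressive on an accomplishment; it does not entail the completed 'translated'.
(f) Entailed — this follows by dropping conjuncts from the watching event's description.

(a), (f)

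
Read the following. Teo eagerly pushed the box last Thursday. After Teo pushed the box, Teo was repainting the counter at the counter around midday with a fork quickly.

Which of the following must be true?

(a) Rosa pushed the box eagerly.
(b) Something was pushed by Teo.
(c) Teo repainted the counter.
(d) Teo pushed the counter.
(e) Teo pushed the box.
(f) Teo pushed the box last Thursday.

(a) Not entailed — the passage has Teo pushing the box, not Rosa.
(b) Entailed — every conjunct here is already in the original pushing event.
(c) Not entailed — 'was repainting' is progressive on an accomplishment; it does not entail the completed 'repainted'.
(d) Not entailed — Teo pushed the box, not the counter; the counter belongs to the repainting event.
(e) Entailed — the original entails any weakening of itself; this just drops 'eagerly', 'last Thursday'.
(f) Entailed — the original entails any weakening of itself; this just drops 'eagerly'.

(b), (e), (f)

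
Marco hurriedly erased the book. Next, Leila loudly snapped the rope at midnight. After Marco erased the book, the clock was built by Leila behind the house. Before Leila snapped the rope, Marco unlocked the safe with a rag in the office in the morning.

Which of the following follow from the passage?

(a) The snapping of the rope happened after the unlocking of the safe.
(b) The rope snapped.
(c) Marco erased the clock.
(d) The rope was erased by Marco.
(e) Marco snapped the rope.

(a), (b)

(a) Entailed — the narrative places the unlocking before the snapping.
(b) Entailed — 'Leila snapped the rope' is causative; it entails the inchoative 'the rope snapped'.
(c) Not entailed — Marco erased the book, not the clock; the clock belongs to the building event.
(d) Not entailed — Marco erased the book, not the rope; the rope belongs to the snapping event.
(e) Not entailed — the passage has Leila snapping the rope, not Marco.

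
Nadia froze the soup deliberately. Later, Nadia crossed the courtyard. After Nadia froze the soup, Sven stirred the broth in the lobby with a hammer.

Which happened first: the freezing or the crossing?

the freezing

The connectives place the freezing before the crossing.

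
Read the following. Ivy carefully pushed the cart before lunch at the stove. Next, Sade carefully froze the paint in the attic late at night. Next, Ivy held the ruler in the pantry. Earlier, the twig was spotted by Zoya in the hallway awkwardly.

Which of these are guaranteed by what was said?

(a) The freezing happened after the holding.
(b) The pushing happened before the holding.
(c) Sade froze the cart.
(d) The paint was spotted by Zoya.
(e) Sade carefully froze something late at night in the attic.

(b), (e)

(a) Not entailed — the narrative places the freezing before the holding, not after.
(b) Entailed — the narrative places the pushing before the holding.
(c) Not entailed — Sade froze the paint, not the cart; the cart belongs to the pushing event.
(d) Not entailed — Zoya spotted the twig, not the paint; the paint belongs to the freezing event.
(e) Entailed — this follows by dropping conjuncts from the freezing event's description.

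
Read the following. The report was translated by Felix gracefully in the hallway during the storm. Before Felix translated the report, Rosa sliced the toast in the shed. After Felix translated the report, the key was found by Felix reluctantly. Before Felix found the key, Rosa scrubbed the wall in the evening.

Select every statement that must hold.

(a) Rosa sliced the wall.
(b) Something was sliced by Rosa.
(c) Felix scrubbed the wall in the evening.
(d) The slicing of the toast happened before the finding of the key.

(b), (d)

(a) Not entailed — Rosa sliced the toast, not the wall; the wall belongs to the scrubbing event.
(b) Entailed — the original entails any weakening of itself; this just drops 'in the shed' and generalizes the patient.
(c) Not entailed — the passage has Rosa scrubbing the wall, not Felix.
(d) Entailed — the narrative places the slicing before the finding.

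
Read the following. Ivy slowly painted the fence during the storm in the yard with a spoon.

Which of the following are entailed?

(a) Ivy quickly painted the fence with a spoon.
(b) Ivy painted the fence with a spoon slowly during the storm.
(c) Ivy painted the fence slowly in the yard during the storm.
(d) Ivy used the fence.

(b), (c)

(a) Not entailed — 'quickly' adds a manner not in (and inconsistent with) the original.
(b) Entailed — this follows by dropping conjuncts from the painting event's description.
(c) Entailed — every conjunct here is already in the original painting event.
(d) Not entailed — the fence is the patient, not an instrument — Ivy used a spoon.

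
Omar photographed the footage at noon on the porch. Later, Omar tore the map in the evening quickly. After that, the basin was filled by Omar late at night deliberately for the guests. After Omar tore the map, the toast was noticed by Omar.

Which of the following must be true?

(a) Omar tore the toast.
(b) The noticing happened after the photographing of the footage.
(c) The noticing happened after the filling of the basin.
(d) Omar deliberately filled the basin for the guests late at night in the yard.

(a) Not entailed — Omar tore the map, not the toast; the toast belongs to the noticing event.
(b) Entailed — the narrative places the photographing before the noticing.
(c) Not entailed — the narrative doesn't order the filling relative to the noticing.
(d) Not entailed — 'in the yard' adds information not in the original event.

(b)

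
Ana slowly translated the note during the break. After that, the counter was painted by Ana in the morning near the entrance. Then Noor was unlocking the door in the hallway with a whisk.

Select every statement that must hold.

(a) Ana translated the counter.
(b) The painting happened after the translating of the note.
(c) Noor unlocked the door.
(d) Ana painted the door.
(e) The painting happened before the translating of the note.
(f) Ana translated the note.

(a) Not entailed — Ana translated the note, not the counter; the counter belongs to the painting event.
(b) Entailed — the narrative places the translating before the painting.
(c) Not entailed — 'was unlocking' is progressive on an accomplishment; it does not entail the completed 'unlocked'.
(d) Not entailed — Ana painted the counter, not the door; the door belongs to the unlocking event.
(e) Not entailed — the narrative places the translating before the painting, not after.
(f) Entailed — every conjunct here is already in the original translating event.

(b), (f)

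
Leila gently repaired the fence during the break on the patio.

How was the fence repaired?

'gently' marks the manner of the repairing event.

gently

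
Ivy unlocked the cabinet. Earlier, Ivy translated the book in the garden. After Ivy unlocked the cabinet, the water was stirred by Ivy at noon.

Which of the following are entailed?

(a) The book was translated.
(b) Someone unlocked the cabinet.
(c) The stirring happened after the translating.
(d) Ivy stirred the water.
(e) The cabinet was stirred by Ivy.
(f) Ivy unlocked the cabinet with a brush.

(a) Entailed — the original entails any weakening of itself; this just drops 'in the garden' and generalizes the agent.
(b) Entailed — this follows by dropping conjuncts from the unlocking event's description.
(c) Entailed — the narrative places the translating before the stirring.
(d) Entailed — the original entails any weakening of itself; this just drops 'at noon'.
(e) Not entailed — Ivy stirred the water, not the cabinet; the cabinet belongs to the unlocking event.
(f) Not entailed — 'with a brush' adds information not in the original event.

(a), (b), (c), (d)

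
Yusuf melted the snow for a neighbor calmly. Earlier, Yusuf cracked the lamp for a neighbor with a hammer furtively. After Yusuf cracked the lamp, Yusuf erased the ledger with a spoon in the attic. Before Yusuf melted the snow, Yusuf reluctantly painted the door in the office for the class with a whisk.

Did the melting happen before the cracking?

The narrative orders the cracking before the melting.

no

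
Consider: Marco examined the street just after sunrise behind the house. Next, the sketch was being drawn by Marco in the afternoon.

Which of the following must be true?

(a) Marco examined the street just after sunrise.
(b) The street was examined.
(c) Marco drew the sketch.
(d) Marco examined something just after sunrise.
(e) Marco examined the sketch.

(a) Entailed — dropping 'behind the house' leaves a sub-description the original still satisfies.
(b) Entailed — the original entails any weakening of itself; this just drops 'behind the house', 'just after sunrise' and generalizes the agent.
(c) Not entailed — 'was drawing' is progressive on an accomplishment; it does not entail the completed 'drew'.
(d) Entailed — the original entails any weakening of itself; this just drops 'behind the house' and generalizes the patient.
(e) Not entailed — Marco examined the street, not the sketch; the sketch belongs to the drawing event.

(a), (b), (d)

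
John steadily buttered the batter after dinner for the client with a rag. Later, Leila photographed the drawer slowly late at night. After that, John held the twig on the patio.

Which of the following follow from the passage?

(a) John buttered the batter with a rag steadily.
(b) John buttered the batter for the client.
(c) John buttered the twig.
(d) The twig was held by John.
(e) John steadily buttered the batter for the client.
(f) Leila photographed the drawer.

(a) Entailed — the original entails any weakening of itself; this just drops 'for the client', 'after dinner'.
(b) Entailed — dropping 'with a rag', 'steadily', 'after dinner' leaves a sub-description the original still satisfies.
(c) Not entailed — John buttered the batter, not the twig; the twig belongs to the holding event.
(d) Entailed — the original entails any weakening of itself; this just drops 'on the patio'.
(e) Entailed — every conjunct here is already in the original buttering event.
(f) Entailed — the original entails any weakening of itself; this just drops 'late at night', 'slowly'.

(a), (b), (d), (e), (f)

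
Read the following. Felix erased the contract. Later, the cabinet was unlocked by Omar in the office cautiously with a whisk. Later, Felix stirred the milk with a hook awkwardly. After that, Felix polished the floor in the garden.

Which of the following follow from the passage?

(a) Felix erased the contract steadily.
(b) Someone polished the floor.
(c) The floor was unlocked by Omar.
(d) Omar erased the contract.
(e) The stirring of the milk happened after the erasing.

(b), (e)

(a) Not entailed — 'steadily' adds information not in the original event.
(b) Entailed — dropping 'in the garden' and generalizing the agent leaves a sub-description the original still satisfies.
(c) Not entailed — Omar unlocked the cabinet, not the floor; the floor belongs to the polishing event.
(d) Not entailed — the passage has Felix erasing the contract, not Omar.
(e) Entailed — the narrative places the erasing before the stirring.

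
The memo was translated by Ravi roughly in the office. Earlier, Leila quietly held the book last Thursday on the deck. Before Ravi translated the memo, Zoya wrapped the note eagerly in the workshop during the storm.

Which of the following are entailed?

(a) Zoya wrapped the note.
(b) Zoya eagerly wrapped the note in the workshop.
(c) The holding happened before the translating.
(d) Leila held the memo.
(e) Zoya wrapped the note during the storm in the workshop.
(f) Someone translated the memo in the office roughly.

(a) Entailed — this follows by dropping conjuncts from the wrapping event's description.
(b) Entailed — dropping 'during the storm' leaves a sub-description the original still satisfies.
(c) Entailed — the narrative places the holding before the translating.
(d) Not entailed — Leila held the book, not the memo; the memo belongs to the translating event.
(e) Entailed — this follows by dropping conjuncts from the wrapping event's description.
(f) Entailed — generalizing the agent leaves a sub-description the original still satisfies.

(a), (b), (c), (e), (f)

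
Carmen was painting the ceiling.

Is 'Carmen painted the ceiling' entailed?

'was painting' is progressive; for an accomplishment like 'paint the ceiling', it doesn't entail completion.

no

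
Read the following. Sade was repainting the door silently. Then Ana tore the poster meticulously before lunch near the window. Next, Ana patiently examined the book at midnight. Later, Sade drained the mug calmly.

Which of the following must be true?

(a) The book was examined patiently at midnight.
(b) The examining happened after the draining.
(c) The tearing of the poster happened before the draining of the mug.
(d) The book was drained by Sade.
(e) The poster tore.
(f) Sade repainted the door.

(a), (c), (e)

(a) Entailed — the original entails any weakening of itself; this just generalizes the agent.
(b) Not entailed — the narrative places the examining before the draining, not after.
(c) Entailed — the narrative places the tearing before the draining.
(d) Not entailed — Sade drained the mug, not the book; the book belongs to the examining event.
(e) Entailed — 'Ana tore the poster' is causative; it entails the inchoative 'the poster tore'.
(f) Not entailed — 'was repainting' is progressive on an accomplishment; it does not entail the completed 'repainted'.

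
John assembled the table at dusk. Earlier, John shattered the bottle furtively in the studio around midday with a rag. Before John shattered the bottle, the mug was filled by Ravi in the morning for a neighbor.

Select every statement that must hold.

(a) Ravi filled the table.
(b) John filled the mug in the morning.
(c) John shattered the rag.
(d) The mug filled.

(a) Not entailed — Ravi filled the mug, not the table; the table belongs to the assembling event.
(b) Not entailed — the passage has Ravi filling the mug, not John.
(c) Not entailed — the rag is the instrument, not what was shattered.
(d) Entailed — 'Ravi filled the mug' is causative; it entails the inchoative 'the mug filled'.

(d)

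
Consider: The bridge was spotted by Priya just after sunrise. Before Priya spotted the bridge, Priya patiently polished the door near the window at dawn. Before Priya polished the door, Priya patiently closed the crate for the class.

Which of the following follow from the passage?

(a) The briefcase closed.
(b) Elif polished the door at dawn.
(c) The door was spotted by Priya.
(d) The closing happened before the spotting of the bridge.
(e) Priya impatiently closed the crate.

(d)

(a) Not entailed — the crate is what closed, not the briefcase.
(b) Not entailed — the passage has Priya polishing the door, not Elif.
(c) Not entailed — Priya spotted the bridge, not the door; the door belongs to the polishing event.
(d) Entailed — the narrative places the closing before the spotting.
(e) Not entailed — 'impatiently' adds a manner not in (and inconsistent with) the original.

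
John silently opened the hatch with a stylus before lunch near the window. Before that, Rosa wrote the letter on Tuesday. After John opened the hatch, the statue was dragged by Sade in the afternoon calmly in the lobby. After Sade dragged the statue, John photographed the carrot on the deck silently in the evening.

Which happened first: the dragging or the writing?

The connectives place the writing before the dragging.

the writing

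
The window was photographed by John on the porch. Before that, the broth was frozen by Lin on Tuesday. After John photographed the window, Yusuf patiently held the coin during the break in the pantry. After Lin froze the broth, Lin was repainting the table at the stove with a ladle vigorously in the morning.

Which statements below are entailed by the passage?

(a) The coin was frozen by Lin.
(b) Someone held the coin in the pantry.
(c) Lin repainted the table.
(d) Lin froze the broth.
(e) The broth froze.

(a) Not entailed — Lin froze the broth, not the coin; the coin belongs to the holding event.
(b) Entailed — dropping 'during the break', 'patiently' and generalizing the agent leaves a sub-description the original still satisfies.
(c) Not entailed — 'was repainting' is progressive on an accomplishment; it does not entail the completed 'repainted'.
(d) Entailed — the original entails any weakening of itself; this just drops 'on Tuesday'.
(e) Entailed — 'Lin froze the broth' is causative; it entails the inchoative 'the broth froze'.

(b), (d), (e)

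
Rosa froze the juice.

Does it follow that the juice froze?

yes

'Rosa froze the juice' is the causative; it entails the inchoative 'the juice froze'.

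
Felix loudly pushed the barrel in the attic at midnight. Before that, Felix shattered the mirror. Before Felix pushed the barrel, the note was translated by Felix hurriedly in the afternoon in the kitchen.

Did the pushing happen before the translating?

no

The narrative orders the translating before the pushing.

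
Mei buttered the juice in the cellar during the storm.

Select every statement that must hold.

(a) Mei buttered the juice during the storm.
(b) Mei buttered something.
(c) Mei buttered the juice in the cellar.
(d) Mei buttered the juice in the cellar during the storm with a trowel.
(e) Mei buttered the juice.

(a) Entailed — dropping 'in the cellar' leaves a sub-description the original still satisfies.
(b) Entailed — dropping 'during the storm', 'in the cellar' and generalizing the patient leaves a sub-description the original still satisfies.
(c) Entailed — this follows by dropping conjuncts from the buttering event's description.
(d) Not entailed — 'with a trowel' adds information not in the original event.
(e) Entailed — every conjunct here is already in the original buttering event.

(a), (b), (c), (e)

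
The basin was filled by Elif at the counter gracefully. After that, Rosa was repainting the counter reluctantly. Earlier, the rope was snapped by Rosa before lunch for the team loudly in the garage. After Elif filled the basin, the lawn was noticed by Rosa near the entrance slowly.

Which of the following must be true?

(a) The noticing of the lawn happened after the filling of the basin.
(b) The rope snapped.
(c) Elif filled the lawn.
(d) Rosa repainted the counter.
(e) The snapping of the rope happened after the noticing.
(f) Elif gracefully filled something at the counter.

(a) Entailed — the narrative places the filling before the noticing.
(b) Entailed — 'Rosa snapped the rope' is causative; it entails the inchoative 'the rope snapped'.
(c) Not entailed — Elif filled the basin, not the lawn; the lawn belongs to the noticing event.
(d) Not entailed — 'was repainting' is progressive on an accomplishment; it does not entail the completed 'repainted'.
(e) Not entailed — the narrative doesn't order the noticing relative to the snapping.
(f) Entailed — every conjunct here is already in the original filling event.

(a), (b), (f)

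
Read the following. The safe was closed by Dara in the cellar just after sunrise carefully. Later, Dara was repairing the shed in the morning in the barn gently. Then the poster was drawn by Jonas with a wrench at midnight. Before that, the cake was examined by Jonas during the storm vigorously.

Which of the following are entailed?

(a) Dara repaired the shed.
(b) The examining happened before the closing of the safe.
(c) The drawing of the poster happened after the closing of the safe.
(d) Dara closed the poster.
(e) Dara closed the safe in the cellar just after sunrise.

(c), (e)

(a) Not entailed — 'was repairing' is progressive on an accomplishment; it does not entail the completed 'repaired'.
(b) Not entailed — the narrative doesn't order the examining relative to the closing.
(c) Entailed — the narrative places the closing before the drawing.
(d) Not entailed — Dara closed the safe, not the poster; the poster belongs to the drawing event.
(e) Entailed — this follows by dropping conjuncts from the closing event's description.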